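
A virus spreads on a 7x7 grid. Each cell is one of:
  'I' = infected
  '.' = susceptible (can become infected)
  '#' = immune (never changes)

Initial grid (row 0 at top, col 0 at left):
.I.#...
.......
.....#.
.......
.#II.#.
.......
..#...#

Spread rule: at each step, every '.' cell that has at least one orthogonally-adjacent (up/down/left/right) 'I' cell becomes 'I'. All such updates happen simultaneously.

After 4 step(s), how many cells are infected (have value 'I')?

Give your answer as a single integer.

Answer: 36

Derivation:
Step 0 (initial): 3 infected
Step 1: +8 new -> 11 infected
Step 2: +10 new -> 21 infected
Step 3: +9 new -> 30 infected
Step 4: +6 new -> 36 infected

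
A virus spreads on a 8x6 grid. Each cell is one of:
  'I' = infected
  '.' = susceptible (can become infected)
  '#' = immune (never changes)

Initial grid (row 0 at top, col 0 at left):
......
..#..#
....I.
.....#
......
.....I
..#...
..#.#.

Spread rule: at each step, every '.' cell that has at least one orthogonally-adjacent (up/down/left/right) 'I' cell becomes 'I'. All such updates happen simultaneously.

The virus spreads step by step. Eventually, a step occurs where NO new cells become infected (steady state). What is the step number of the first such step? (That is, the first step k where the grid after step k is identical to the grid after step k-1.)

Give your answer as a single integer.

Answer: 8

Derivation:
Step 0 (initial): 2 infected
Step 1: +7 new -> 9 infected
Step 2: +8 new -> 17 infected
Step 3: +7 new -> 24 infected
Step 4: +7 new -> 31 infected
Step 5: +6 new -> 37 infected
Step 6: +4 new -> 41 infected
Step 7: +1 new -> 42 infected
Step 8: +0 new -> 42 infected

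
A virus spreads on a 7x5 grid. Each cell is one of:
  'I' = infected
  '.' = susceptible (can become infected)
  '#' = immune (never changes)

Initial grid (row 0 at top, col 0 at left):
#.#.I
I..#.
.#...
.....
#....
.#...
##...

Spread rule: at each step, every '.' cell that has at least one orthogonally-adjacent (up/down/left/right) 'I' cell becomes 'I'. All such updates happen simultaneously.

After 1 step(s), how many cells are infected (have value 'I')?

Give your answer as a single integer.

Answer: 6

Derivation:
Step 0 (initial): 2 infected
Step 1: +4 new -> 6 infected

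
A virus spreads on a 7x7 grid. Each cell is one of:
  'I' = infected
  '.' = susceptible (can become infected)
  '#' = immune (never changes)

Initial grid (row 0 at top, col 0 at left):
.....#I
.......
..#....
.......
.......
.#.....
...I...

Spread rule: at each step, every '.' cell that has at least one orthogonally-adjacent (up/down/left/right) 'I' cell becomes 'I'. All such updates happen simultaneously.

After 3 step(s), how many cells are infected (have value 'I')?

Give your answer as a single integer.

Step 0 (initial): 2 infected
Step 1: +4 new -> 6 infected
Step 2: +7 new -> 13 infected
Step 3: +9 new -> 22 infected

Answer: 22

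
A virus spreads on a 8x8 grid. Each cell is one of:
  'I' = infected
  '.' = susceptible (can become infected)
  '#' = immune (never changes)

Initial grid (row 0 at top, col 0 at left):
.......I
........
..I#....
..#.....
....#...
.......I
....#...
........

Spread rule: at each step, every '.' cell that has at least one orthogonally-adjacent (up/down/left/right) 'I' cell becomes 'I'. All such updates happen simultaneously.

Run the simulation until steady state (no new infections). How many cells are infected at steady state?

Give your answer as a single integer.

Answer: 60

Derivation:
Step 0 (initial): 3 infected
Step 1: +7 new -> 10 infected
Step 2: +13 new -> 23 infected
Step 3: +14 new -> 37 infected
Step 4: +9 new -> 46 infected
Step 5: +7 new -> 53 infected
Step 6: +5 new -> 58 infected
Step 7: +2 new -> 60 infected
Step 8: +0 new -> 60 infected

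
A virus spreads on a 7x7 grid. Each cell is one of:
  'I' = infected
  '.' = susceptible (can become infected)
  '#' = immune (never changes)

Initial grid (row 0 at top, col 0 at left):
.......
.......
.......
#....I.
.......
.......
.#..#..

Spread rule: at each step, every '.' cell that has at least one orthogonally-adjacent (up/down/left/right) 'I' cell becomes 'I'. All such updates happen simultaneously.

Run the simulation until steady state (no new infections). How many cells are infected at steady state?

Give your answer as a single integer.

Answer: 46

Derivation:
Step 0 (initial): 1 infected
Step 1: +4 new -> 5 infected
Step 2: +7 new -> 12 infected
Step 3: +9 new -> 21 infected
Step 4: +8 new -> 29 infected
Step 5: +6 new -> 35 infected
Step 6: +6 new -> 41 infected
Step 7: +3 new -> 44 infected
Step 8: +2 new -> 46 infected
Step 9: +0 new -> 46 infected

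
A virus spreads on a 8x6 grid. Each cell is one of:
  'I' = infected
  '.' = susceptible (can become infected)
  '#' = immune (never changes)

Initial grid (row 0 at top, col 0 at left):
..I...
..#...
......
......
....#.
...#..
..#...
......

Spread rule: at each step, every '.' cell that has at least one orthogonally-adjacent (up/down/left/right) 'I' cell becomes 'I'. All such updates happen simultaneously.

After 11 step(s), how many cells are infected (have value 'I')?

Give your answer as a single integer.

Answer: 44

Derivation:
Step 0 (initial): 1 infected
Step 1: +2 new -> 3 infected
Step 2: +4 new -> 7 infected
Step 3: +5 new -> 12 infected
Step 4: +6 new -> 18 infected
Step 5: +6 new -> 24 infected
Step 6: +4 new -> 28 infected
Step 7: +4 new -> 32 infected
Step 8: +3 new -> 35 infected
Step 9: +4 new -> 39 infected
Step 10: +3 new -> 42 infected
Step 11: +2 new -> 44 infected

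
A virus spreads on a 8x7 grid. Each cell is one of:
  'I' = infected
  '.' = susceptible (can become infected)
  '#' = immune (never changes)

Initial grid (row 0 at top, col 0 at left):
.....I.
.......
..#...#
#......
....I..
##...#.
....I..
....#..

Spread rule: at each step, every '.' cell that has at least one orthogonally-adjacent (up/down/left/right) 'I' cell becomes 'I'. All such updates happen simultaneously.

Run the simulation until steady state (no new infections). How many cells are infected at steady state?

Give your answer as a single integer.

Answer: 49

Derivation:
Step 0 (initial): 3 infected
Step 1: +9 new -> 12 infected
Step 2: +14 new -> 26 infected
Step 3: +11 new -> 37 infected
Step 4: +6 new -> 43 infected
Step 5: +4 new -> 47 infected
Step 6: +2 new -> 49 infected
Step 7: +0 new -> 49 infected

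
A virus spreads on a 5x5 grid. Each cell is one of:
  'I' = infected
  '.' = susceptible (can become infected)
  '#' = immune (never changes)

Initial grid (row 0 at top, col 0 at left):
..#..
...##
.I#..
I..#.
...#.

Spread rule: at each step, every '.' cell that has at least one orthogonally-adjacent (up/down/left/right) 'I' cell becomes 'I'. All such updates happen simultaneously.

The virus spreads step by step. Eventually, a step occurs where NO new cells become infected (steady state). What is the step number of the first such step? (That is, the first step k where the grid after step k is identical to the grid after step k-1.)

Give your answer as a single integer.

Step 0 (initial): 2 infected
Step 1: +4 new -> 6 infected
Step 2: +5 new -> 11 infected
Step 3: +2 new -> 13 infected
Step 4: +0 new -> 13 infected

Answer: 4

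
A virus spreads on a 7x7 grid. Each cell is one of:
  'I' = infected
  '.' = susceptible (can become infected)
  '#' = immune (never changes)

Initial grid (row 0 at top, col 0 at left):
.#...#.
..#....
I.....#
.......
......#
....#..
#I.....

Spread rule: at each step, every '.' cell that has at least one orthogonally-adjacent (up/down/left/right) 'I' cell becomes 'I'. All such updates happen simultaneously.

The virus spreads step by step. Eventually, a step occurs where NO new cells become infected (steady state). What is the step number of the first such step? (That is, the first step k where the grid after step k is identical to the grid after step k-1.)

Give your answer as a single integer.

Answer: 9

Derivation:
Step 0 (initial): 2 infected
Step 1: +5 new -> 7 infected
Step 2: +9 new -> 16 infected
Step 3: +5 new -> 21 infected
Step 4: +5 new -> 26 infected
Step 5: +7 new -> 33 infected
Step 6: +6 new -> 39 infected
Step 7: +2 new -> 41 infected
Step 8: +1 new -> 42 infected
Step 9: +0 new -> 42 infected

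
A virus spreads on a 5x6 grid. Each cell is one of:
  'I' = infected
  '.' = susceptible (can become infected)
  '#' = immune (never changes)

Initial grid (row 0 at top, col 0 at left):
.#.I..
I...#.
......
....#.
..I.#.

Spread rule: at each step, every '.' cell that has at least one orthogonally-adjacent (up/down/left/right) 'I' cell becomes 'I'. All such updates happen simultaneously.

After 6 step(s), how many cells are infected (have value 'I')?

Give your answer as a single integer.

Answer: 26

Derivation:
Step 0 (initial): 3 infected
Step 1: +9 new -> 12 infected
Step 2: +9 new -> 21 infected
Step 3: +2 new -> 23 infected
Step 4: +1 new -> 24 infected
Step 5: +1 new -> 25 infected
Step 6: +1 new -> 26 infected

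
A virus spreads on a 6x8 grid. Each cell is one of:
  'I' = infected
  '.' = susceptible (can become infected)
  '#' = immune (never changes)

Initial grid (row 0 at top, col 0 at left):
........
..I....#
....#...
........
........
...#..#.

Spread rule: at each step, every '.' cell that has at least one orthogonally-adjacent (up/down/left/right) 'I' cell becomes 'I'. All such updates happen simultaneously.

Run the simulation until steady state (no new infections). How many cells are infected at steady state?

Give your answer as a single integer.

Answer: 44

Derivation:
Step 0 (initial): 1 infected
Step 1: +4 new -> 5 infected
Step 2: +7 new -> 12 infected
Step 3: +7 new -> 19 infected
Step 4: +8 new -> 27 infected
Step 5: +6 new -> 33 infected
Step 6: +6 new -> 39 infected
Step 7: +3 new -> 42 infected
Step 8: +1 new -> 43 infected
Step 9: +1 new -> 44 infected
Step 10: +0 new -> 44 infected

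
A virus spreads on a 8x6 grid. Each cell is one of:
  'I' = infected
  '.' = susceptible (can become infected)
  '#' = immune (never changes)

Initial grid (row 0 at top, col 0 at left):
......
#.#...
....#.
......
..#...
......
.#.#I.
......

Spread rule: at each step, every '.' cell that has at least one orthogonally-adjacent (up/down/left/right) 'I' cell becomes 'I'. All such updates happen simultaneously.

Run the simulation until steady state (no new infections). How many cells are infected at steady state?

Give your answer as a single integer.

Answer: 42

Derivation:
Step 0 (initial): 1 infected
Step 1: +3 new -> 4 infected
Step 2: +5 new -> 9 infected
Step 3: +5 new -> 14 infected
Step 4: +5 new -> 19 infected
Step 5: +6 new -> 25 infected
Step 6: +6 new -> 31 infected
Step 7: +5 new -> 36 infected
Step 8: +4 new -> 40 infected
Step 9: +1 new -> 41 infected
Step 10: +1 new -> 42 infected
Step 11: +0 new -> 42 infected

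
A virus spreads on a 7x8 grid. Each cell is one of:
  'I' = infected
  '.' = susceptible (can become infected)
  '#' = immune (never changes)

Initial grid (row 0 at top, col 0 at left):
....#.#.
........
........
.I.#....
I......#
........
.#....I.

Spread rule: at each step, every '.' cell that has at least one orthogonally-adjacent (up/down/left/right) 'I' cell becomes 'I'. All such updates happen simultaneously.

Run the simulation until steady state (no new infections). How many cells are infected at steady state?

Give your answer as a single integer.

Step 0 (initial): 3 infected
Step 1: +8 new -> 11 infected
Step 2: +10 new -> 21 infected
Step 3: +10 new -> 31 infected
Step 4: +10 new -> 41 infected
Step 5: +6 new -> 47 infected
Step 6: +2 new -> 49 infected
Step 7: +2 new -> 51 infected
Step 8: +0 new -> 51 infected

Answer: 51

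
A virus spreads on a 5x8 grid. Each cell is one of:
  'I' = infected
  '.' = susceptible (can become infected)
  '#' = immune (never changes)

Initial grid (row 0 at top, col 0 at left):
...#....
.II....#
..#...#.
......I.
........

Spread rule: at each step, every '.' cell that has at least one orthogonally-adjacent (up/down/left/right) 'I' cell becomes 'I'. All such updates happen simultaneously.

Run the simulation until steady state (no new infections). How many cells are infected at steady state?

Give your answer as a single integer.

Answer: 36

Derivation:
Step 0 (initial): 3 infected
Step 1: +8 new -> 11 infected
Step 2: +10 new -> 21 infected
Step 3: +8 new -> 29 infected
Step 4: +5 new -> 34 infected
Step 5: +1 new -> 35 infected
Step 6: +1 new -> 36 infected
Step 7: +0 new -> 36 infected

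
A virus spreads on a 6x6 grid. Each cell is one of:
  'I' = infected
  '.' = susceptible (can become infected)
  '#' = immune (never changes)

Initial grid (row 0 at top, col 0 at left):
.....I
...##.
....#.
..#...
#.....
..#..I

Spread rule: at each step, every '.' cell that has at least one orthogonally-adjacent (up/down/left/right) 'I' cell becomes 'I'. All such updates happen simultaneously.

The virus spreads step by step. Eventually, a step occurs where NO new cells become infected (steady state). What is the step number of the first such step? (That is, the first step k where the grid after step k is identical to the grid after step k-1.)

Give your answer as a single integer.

Answer: 8

Derivation:
Step 0 (initial): 2 infected
Step 1: +4 new -> 6 infected
Step 2: +5 new -> 11 infected
Step 3: +3 new -> 14 infected
Step 4: +4 new -> 18 infected
Step 5: +5 new -> 23 infected
Step 6: +4 new -> 27 infected
Step 7: +3 new -> 30 infected
Step 8: +0 new -> 30 infected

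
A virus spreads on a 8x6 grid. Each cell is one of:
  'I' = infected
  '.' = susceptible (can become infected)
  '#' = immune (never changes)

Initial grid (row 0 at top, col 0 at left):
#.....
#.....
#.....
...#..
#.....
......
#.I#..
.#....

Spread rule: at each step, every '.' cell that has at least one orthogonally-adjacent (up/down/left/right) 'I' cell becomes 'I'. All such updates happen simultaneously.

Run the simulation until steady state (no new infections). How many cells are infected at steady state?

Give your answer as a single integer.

Step 0 (initial): 1 infected
Step 1: +3 new -> 4 infected
Step 2: +4 new -> 8 infected
Step 3: +6 new -> 14 infected
Step 4: +6 new -> 20 infected
Step 5: +7 new -> 27 infected
Step 6: +5 new -> 32 infected
Step 7: +4 new -> 36 infected
Step 8: +2 new -> 38 infected
Step 9: +1 new -> 39 infected
Step 10: +0 new -> 39 infected

Answer: 39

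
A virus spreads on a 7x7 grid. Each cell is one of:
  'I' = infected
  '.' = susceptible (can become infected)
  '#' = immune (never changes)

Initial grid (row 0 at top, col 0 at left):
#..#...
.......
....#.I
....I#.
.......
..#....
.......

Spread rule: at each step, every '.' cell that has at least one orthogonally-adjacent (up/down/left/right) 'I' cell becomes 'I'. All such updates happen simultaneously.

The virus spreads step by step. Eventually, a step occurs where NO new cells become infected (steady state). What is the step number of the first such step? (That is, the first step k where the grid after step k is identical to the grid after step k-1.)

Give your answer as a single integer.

Step 0 (initial): 2 infected
Step 1: +5 new -> 7 infected
Step 2: +8 new -> 15 infected
Step 3: +10 new -> 25 infected
Step 4: +8 new -> 33 infected
Step 5: +6 new -> 39 infected
Step 6: +4 new -> 43 infected
Step 7: +1 new -> 44 infected
Step 8: +0 new -> 44 infected

Answer: 8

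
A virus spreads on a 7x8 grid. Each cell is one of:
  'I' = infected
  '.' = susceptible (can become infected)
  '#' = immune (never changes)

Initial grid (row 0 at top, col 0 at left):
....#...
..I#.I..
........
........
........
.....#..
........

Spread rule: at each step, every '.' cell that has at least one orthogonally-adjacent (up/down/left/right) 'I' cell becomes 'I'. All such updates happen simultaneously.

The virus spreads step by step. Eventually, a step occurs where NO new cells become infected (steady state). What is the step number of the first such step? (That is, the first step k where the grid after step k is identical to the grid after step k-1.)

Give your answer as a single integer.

Step 0 (initial): 2 infected
Step 1: +7 new -> 9 infected
Step 2: +11 new -> 20 infected
Step 3: +10 new -> 30 infected
Step 4: +7 new -> 37 infected
Step 5: +7 new -> 44 infected
Step 6: +6 new -> 50 infected
Step 7: +3 new -> 53 infected
Step 8: +0 new -> 53 infected

Answer: 8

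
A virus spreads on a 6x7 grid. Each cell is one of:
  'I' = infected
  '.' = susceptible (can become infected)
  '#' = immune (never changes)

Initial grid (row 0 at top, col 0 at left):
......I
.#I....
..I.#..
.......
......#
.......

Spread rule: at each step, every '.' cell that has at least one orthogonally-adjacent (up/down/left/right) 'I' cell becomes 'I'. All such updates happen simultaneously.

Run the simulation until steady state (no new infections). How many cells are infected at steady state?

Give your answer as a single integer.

Step 0 (initial): 3 infected
Step 1: +7 new -> 10 infected
Step 2: +10 new -> 20 infected
Step 3: +9 new -> 29 infected
Step 4: +5 new -> 34 infected
Step 5: +3 new -> 37 infected
Step 6: +1 new -> 38 infected
Step 7: +1 new -> 39 infected
Step 8: +0 new -> 39 infected

Answer: 39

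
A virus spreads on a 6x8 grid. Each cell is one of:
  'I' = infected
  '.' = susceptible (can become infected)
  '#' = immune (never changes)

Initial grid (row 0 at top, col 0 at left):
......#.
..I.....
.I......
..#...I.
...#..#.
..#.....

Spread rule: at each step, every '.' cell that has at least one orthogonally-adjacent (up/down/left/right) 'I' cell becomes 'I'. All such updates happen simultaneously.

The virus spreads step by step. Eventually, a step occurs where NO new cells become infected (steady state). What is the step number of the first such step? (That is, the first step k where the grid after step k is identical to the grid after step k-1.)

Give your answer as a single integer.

Step 0 (initial): 3 infected
Step 1: +9 new -> 12 infected
Step 2: +13 new -> 25 infected
Step 3: +12 new -> 37 infected
Step 4: +5 new -> 42 infected
Step 5: +1 new -> 43 infected
Step 6: +0 new -> 43 infected

Answer: 6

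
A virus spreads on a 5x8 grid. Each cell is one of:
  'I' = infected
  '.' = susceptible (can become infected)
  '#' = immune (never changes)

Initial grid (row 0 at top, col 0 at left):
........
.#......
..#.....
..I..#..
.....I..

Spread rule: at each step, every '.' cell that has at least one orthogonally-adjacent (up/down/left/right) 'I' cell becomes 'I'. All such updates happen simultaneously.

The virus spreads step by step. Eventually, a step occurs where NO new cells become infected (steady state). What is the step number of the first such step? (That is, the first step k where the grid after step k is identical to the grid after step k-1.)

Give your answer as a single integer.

Answer: 7

Derivation:
Step 0 (initial): 2 infected
Step 1: +5 new -> 7 infected
Step 2: +8 new -> 15 infected
Step 3: +6 new -> 21 infected
Step 4: +7 new -> 28 infected
Step 5: +6 new -> 34 infected
Step 6: +3 new -> 37 infected
Step 7: +0 new -> 37 infected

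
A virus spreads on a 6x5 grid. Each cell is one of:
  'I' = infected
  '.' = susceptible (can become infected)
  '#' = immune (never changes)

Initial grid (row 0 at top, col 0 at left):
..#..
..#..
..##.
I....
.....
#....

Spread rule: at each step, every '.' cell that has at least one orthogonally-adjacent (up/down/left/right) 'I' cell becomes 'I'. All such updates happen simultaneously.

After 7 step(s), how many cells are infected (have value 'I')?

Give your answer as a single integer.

Step 0 (initial): 1 infected
Step 1: +3 new -> 4 infected
Step 2: +4 new -> 8 infected
Step 3: +5 new -> 13 infected
Step 4: +4 new -> 17 infected
Step 5: +3 new -> 20 infected
Step 6: +2 new -> 22 infected
Step 7: +2 new -> 24 infected

Answer: 24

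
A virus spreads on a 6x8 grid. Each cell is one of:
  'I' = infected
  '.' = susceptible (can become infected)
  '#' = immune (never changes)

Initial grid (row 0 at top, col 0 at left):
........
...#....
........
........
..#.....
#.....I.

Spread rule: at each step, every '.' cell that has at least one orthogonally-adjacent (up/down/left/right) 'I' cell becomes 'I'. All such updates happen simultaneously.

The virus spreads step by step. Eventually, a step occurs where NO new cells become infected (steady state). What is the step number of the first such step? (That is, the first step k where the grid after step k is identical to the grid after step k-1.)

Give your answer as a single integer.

Step 0 (initial): 1 infected
Step 1: +3 new -> 4 infected
Step 2: +4 new -> 8 infected
Step 3: +5 new -> 13 infected
Step 4: +6 new -> 19 infected
Step 5: +6 new -> 25 infected
Step 6: +6 new -> 31 infected
Step 7: +4 new -> 35 infected
Step 8: +4 new -> 39 infected
Step 9: +3 new -> 42 infected
Step 10: +2 new -> 44 infected
Step 11: +1 new -> 45 infected
Step 12: +0 new -> 45 infected

Answer: 12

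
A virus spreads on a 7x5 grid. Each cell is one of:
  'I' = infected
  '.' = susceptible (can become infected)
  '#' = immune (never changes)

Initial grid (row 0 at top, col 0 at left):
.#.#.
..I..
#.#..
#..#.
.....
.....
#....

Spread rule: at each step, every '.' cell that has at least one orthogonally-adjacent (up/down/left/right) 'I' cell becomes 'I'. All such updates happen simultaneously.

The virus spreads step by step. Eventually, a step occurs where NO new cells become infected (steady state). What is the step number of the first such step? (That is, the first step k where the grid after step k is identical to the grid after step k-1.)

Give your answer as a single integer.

Step 0 (initial): 1 infected
Step 1: +3 new -> 4 infected
Step 2: +4 new -> 8 infected
Step 3: +4 new -> 12 infected
Step 4: +3 new -> 15 infected
Step 5: +4 new -> 19 infected
Step 6: +5 new -> 24 infected
Step 7: +3 new -> 27 infected
Step 8: +1 new -> 28 infected
Step 9: +0 new -> 28 infected

Answer: 9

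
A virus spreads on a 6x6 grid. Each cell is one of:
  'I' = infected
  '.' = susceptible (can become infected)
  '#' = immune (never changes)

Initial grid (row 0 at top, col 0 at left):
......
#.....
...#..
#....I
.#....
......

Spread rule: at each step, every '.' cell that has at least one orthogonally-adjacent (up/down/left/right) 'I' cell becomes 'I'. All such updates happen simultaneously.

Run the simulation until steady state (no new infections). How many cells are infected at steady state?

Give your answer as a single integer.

Answer: 32

Derivation:
Step 0 (initial): 1 infected
Step 1: +3 new -> 4 infected
Step 2: +5 new -> 9 infected
Step 3: +5 new -> 14 infected
Step 4: +6 new -> 20 infected
Step 5: +4 new -> 24 infected
Step 6: +4 new -> 28 infected
Step 7: +2 new -> 30 infected
Step 8: +2 new -> 32 infected
Step 9: +0 new -> 32 infected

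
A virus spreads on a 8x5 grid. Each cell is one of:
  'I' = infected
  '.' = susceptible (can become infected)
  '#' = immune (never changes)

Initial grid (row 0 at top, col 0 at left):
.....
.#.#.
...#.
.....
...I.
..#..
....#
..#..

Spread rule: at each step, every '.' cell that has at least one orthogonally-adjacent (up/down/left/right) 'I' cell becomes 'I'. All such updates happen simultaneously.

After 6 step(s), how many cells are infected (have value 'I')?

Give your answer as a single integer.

Answer: 33

Derivation:
Step 0 (initial): 1 infected
Step 1: +4 new -> 5 infected
Step 2: +5 new -> 10 infected
Step 3: +7 new -> 17 infected
Step 4: +7 new -> 24 infected
Step 5: +5 new -> 29 infected
Step 6: +4 new -> 33 infected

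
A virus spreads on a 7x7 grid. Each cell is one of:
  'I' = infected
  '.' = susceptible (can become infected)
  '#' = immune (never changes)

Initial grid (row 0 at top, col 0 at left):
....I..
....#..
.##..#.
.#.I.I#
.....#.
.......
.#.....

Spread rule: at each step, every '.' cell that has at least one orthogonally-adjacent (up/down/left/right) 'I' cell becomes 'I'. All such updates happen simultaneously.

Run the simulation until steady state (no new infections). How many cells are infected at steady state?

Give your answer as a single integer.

Step 0 (initial): 3 infected
Step 1: +6 new -> 9 infected
Step 2: +8 new -> 17 infected
Step 3: +7 new -> 24 infected
Step 4: +8 new -> 32 infected
Step 5: +5 new -> 37 infected
Step 6: +4 new -> 41 infected
Step 7: +0 new -> 41 infected

Answer: 41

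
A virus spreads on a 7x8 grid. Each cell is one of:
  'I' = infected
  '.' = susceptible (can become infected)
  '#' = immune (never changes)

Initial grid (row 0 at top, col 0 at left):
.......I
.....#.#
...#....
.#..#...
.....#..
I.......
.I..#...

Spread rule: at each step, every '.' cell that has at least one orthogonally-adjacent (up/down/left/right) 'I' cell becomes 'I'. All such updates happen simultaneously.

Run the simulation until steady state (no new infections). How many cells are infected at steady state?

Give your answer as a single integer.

Step 0 (initial): 3 infected
Step 1: +5 new -> 8 infected
Step 2: +6 new -> 14 infected
Step 3: +5 new -> 19 infected
Step 4: +10 new -> 29 infected
Step 5: +12 new -> 41 infected
Step 6: +5 new -> 46 infected
Step 7: +2 new -> 48 infected
Step 8: +1 new -> 49 infected
Step 9: +0 new -> 49 infected

Answer: 49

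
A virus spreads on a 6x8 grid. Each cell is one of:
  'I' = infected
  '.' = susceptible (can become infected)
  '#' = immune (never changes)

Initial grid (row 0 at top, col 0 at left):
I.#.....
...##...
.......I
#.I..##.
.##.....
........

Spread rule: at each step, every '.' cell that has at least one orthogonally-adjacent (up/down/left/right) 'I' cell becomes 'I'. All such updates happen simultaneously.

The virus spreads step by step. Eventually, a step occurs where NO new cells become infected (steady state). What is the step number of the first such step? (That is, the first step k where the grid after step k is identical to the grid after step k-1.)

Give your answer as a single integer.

Answer: 8

Derivation:
Step 0 (initial): 3 infected
Step 1: +8 new -> 11 infected
Step 2: +11 new -> 22 infected
Step 3: +7 new -> 29 infected
Step 4: +5 new -> 34 infected
Step 5: +3 new -> 37 infected
Step 6: +2 new -> 39 infected
Step 7: +1 new -> 40 infected
Step 8: +0 new -> 40 infected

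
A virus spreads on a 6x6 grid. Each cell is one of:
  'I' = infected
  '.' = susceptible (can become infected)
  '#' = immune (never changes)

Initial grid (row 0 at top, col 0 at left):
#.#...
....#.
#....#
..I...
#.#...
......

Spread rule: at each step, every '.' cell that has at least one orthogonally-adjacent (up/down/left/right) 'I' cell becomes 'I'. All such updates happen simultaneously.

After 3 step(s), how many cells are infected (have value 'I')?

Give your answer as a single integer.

Step 0 (initial): 1 infected
Step 1: +3 new -> 4 infected
Step 2: +7 new -> 11 infected
Step 3: +7 new -> 18 infected

Answer: 18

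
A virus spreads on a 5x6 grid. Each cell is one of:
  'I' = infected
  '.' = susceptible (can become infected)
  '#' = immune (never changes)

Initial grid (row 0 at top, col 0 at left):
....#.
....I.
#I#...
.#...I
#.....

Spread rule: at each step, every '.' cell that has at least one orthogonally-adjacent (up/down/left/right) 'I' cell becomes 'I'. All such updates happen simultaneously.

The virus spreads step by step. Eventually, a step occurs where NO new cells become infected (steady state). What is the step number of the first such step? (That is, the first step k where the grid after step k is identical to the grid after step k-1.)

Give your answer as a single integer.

Answer: 6

Derivation:
Step 0 (initial): 3 infected
Step 1: +7 new -> 10 infected
Step 2: +8 new -> 18 infected
Step 3: +4 new -> 22 infected
Step 4: +1 new -> 23 infected
Step 5: +1 new -> 24 infected
Step 6: +0 new -> 24 infected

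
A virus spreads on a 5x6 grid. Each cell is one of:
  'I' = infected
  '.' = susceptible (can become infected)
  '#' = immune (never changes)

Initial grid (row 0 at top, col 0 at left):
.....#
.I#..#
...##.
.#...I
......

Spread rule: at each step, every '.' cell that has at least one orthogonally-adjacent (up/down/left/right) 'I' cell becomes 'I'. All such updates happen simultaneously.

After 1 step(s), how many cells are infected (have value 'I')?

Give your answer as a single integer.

Step 0 (initial): 2 infected
Step 1: +6 new -> 8 infected

Answer: 8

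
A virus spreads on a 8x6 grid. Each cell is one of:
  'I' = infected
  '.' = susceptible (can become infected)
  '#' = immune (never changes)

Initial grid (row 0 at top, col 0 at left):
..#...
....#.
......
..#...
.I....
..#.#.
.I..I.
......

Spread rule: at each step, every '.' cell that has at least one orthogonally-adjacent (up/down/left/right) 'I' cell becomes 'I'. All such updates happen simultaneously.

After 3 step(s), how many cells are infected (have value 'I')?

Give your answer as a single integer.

Answer: 29

Derivation:
Step 0 (initial): 3 infected
Step 1: +10 new -> 13 infected
Step 2: +10 new -> 23 infected
Step 3: +6 new -> 29 infected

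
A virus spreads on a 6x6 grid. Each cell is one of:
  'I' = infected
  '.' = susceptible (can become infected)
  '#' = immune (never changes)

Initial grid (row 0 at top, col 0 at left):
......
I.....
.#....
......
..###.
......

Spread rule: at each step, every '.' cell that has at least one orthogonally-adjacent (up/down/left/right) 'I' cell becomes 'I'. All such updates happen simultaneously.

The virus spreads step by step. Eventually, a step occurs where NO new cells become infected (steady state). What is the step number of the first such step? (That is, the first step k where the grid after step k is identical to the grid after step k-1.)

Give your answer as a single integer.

Answer: 10

Derivation:
Step 0 (initial): 1 infected
Step 1: +3 new -> 4 infected
Step 2: +3 new -> 7 infected
Step 3: +5 new -> 12 infected
Step 4: +6 new -> 18 infected
Step 5: +5 new -> 23 infected
Step 6: +4 new -> 27 infected
Step 7: +2 new -> 29 infected
Step 8: +2 new -> 31 infected
Step 9: +1 new -> 32 infected
Step 10: +0 new -> 32 infected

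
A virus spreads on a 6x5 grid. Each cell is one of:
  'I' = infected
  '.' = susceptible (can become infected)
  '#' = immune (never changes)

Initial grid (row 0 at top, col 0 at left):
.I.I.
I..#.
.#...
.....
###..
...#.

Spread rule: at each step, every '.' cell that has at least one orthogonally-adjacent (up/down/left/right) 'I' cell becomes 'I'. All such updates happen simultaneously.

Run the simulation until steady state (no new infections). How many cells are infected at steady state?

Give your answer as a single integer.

Answer: 21

Derivation:
Step 0 (initial): 3 infected
Step 1: +5 new -> 8 infected
Step 2: +3 new -> 11 infected
Step 3: +3 new -> 14 infected
Step 4: +3 new -> 17 infected
Step 5: +2 new -> 19 infected
Step 6: +2 new -> 21 infected
Step 7: +0 new -> 21 infected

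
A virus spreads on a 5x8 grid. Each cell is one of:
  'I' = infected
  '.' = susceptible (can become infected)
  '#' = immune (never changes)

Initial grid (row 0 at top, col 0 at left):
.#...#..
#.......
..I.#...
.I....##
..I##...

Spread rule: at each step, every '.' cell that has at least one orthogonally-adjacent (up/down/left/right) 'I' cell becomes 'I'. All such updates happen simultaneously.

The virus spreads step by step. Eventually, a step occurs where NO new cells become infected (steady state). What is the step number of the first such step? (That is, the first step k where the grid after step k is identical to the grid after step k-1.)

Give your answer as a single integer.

Answer: 8

Derivation:
Step 0 (initial): 3 infected
Step 1: +6 new -> 9 infected
Step 2: +6 new -> 15 infected
Step 3: +3 new -> 18 infected
Step 4: +3 new -> 21 infected
Step 5: +3 new -> 24 infected
Step 6: +4 new -> 28 infected
Step 7: +3 new -> 31 infected
Step 8: +0 new -> 31 infected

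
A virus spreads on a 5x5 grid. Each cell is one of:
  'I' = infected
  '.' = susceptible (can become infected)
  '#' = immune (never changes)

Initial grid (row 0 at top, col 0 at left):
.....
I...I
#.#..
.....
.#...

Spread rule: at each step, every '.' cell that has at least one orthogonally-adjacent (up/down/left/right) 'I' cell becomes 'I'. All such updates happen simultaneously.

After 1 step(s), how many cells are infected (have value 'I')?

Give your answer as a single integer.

Step 0 (initial): 2 infected
Step 1: +5 new -> 7 infected

Answer: 7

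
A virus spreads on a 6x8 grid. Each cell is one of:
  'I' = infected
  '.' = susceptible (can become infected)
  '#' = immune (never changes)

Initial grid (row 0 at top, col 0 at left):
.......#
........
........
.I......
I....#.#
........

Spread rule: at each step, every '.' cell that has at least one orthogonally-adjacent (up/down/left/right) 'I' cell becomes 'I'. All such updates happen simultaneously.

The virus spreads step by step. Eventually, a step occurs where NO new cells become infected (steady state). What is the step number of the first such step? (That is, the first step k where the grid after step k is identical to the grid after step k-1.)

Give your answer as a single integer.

Answer: 9

Derivation:
Step 0 (initial): 2 infected
Step 1: +5 new -> 7 infected
Step 2: +6 new -> 13 infected
Step 3: +7 new -> 20 infected
Step 4: +7 new -> 27 infected
Step 5: +5 new -> 32 infected
Step 6: +6 new -> 38 infected
Step 7: +4 new -> 42 infected
Step 8: +3 new -> 45 infected
Step 9: +0 new -> 45 infected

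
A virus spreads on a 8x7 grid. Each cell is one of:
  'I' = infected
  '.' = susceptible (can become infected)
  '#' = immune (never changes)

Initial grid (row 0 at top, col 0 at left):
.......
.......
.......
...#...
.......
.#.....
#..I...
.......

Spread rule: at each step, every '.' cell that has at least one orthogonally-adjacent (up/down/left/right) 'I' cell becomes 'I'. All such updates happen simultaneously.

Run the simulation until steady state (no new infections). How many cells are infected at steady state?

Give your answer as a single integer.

Answer: 53

Derivation:
Step 0 (initial): 1 infected
Step 1: +4 new -> 5 infected
Step 2: +7 new -> 12 infected
Step 3: +6 new -> 18 infected
Step 4: +7 new -> 25 infected
Step 5: +6 new -> 31 infected
Step 6: +8 new -> 39 infected
Step 7: +7 new -> 46 infected
Step 8: +5 new -> 51 infected
Step 9: +2 new -> 53 infected
Step 10: +0 new -> 53 infected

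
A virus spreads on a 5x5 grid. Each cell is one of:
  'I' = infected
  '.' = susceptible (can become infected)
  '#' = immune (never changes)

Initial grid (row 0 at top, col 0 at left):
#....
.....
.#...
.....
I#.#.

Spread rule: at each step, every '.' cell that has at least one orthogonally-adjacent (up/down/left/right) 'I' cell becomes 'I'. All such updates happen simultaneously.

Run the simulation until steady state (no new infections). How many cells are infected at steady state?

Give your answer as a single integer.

Step 0 (initial): 1 infected
Step 1: +1 new -> 2 infected
Step 2: +2 new -> 4 infected
Step 3: +2 new -> 6 infected
Step 4: +4 new -> 10 infected
Step 5: +4 new -> 14 infected
Step 6: +4 new -> 18 infected
Step 7: +2 new -> 20 infected
Step 8: +1 new -> 21 infected
Step 9: +0 new -> 21 infected

Answer: 21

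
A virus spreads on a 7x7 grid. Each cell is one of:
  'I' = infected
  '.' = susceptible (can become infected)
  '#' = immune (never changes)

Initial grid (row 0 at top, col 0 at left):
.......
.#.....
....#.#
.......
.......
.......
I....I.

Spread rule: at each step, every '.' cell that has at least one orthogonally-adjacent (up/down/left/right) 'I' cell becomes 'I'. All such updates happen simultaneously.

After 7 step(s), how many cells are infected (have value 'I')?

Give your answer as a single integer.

Step 0 (initial): 2 infected
Step 1: +5 new -> 7 infected
Step 2: +7 new -> 14 infected
Step 3: +7 new -> 21 infected
Step 4: +7 new -> 28 infected
Step 5: +5 new -> 33 infected
Step 6: +6 new -> 39 infected
Step 7: +5 new -> 44 infected

Answer: 44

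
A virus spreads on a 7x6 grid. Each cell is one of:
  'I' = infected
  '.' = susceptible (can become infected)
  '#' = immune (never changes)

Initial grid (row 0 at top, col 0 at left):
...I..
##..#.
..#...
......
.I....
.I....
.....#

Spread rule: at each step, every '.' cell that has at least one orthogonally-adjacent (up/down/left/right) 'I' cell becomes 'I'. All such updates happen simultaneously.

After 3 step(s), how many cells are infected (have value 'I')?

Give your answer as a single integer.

Answer: 31

Derivation:
Step 0 (initial): 3 infected
Step 1: +9 new -> 12 infected
Step 2: +11 new -> 23 infected
Step 3: +8 new -> 31 infected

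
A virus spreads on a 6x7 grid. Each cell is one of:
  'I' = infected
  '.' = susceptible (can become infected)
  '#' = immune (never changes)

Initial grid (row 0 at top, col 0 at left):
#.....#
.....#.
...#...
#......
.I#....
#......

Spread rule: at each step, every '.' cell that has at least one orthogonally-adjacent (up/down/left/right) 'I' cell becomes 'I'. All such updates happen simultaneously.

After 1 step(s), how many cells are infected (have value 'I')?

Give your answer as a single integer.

Step 0 (initial): 1 infected
Step 1: +3 new -> 4 infected

Answer: 4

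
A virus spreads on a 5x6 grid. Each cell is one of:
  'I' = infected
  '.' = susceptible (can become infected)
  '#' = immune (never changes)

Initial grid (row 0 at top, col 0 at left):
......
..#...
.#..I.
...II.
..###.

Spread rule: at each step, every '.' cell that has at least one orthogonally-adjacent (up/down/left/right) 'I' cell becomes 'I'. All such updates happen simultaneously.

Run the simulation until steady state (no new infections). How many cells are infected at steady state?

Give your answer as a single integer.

Step 0 (initial): 3 infected
Step 1: +5 new -> 8 infected
Step 2: +6 new -> 14 infected
Step 3: +4 new -> 18 infected
Step 4: +3 new -> 21 infected
Step 5: +2 new -> 23 infected
Step 6: +2 new -> 25 infected
Step 7: +0 new -> 25 infected

Answer: 25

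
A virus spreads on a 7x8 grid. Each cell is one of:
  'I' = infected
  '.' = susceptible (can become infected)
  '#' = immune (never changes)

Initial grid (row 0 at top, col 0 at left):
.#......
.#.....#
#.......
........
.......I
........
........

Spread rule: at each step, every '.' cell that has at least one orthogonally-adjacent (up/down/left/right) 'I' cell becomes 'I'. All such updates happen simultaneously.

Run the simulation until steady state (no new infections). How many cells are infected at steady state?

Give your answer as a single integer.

Answer: 50

Derivation:
Step 0 (initial): 1 infected
Step 1: +3 new -> 4 infected
Step 2: +5 new -> 9 infected
Step 3: +5 new -> 14 infected
Step 4: +6 new -> 20 infected
Step 5: +7 new -> 27 infected
Step 6: +8 new -> 35 infected
Step 7: +7 new -> 42 infected
Step 8: +6 new -> 48 infected
Step 9: +2 new -> 50 infected
Step 10: +0 new -> 50 infected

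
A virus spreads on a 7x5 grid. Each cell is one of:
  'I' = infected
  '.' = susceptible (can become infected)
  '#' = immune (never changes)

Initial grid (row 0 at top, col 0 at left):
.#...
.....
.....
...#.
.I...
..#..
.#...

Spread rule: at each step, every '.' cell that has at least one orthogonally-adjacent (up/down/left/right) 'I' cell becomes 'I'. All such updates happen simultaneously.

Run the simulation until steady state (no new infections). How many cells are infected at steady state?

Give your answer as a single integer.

Step 0 (initial): 1 infected
Step 1: +4 new -> 5 infected
Step 2: +5 new -> 10 infected
Step 3: +6 new -> 16 infected
Step 4: +6 new -> 22 infected
Step 5: +6 new -> 28 infected
Step 6: +2 new -> 30 infected
Step 7: +1 new -> 31 infected
Step 8: +0 new -> 31 infected

Answer: 31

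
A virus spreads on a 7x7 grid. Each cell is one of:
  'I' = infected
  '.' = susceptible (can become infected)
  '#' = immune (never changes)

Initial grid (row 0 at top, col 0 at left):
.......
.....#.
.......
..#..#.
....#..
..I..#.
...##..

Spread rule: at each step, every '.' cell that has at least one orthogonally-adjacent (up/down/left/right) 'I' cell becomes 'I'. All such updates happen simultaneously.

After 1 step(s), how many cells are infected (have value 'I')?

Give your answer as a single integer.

Answer: 5

Derivation:
Step 0 (initial): 1 infected
Step 1: +4 new -> 5 infected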